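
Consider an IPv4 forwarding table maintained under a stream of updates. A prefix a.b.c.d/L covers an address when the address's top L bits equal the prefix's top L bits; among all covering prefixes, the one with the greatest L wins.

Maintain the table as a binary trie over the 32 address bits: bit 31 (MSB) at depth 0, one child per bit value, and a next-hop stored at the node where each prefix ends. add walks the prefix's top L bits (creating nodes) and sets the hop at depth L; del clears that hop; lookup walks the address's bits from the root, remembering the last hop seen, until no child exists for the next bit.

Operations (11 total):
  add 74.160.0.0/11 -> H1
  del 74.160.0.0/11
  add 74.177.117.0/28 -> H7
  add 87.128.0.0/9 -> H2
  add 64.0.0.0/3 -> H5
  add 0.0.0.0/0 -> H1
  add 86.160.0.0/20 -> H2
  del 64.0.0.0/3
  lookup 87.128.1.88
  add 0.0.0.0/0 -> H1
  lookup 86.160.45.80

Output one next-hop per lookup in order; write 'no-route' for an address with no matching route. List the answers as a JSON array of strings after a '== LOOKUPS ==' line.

Trace:
  add 74.160.0.0/11 -> H1 at depth 11
  del 74.160.0.0/11 (clear depth 11)
  add 74.177.117.0/28 -> H7 at depth 28
  add 87.128.0.0/9 -> H2 at depth 9
  add 64.0.0.0/3 -> H5 at depth 3
  add 0.0.0.0/0 -> H1 at depth 0
  add 86.160.0.0/20 -> H2 at depth 20
  del 64.0.0.0/3 (clear depth 3)
  Q 87.128.1.88: descend 010101111 ; hops seen [H1,H2] ; pick H2
  add 0.0.0.0/0 -> H1 at depth 0
  Q 86.160.45.80: descend 010101101010000000 ; hops seen [H1] ; pick H1

== LOOKUPS ==
["H2","H1"]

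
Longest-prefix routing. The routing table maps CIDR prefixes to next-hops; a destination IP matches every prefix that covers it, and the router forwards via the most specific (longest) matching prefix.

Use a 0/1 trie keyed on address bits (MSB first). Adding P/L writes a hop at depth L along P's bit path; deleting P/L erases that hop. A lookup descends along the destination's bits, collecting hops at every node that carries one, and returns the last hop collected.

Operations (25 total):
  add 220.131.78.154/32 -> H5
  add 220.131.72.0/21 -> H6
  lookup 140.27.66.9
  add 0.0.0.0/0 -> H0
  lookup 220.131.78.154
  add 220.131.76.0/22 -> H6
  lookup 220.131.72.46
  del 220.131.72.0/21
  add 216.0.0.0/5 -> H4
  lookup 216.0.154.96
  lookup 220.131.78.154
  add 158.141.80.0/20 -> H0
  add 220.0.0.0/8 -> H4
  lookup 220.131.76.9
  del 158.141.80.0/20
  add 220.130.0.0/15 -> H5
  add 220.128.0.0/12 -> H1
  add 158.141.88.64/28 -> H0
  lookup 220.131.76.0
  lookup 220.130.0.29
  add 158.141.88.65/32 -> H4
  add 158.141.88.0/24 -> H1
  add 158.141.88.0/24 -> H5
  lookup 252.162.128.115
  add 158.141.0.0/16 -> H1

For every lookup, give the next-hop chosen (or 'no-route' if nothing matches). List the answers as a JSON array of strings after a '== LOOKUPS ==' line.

Apply in order:
  add 220.131.78.154/32 -> H5 at depth 32
  add 220.131.72.0/21 -> H6 at depth 21
  Q 140.27.66.9: descend 1 ; hops seen [∅] ; pick no-route
  add 0.0.0.0/0 -> H0 at depth 0
  Q 220.131.78.154: descend 11011100100000110100111010011010 ; hops seen [H0,H6,H5] ; pick H5
  add 220.131.76.0/22 -> H6 at depth 22
  Q 220.131.72.46: descend 110111001000001101001 ; hops seen [H0,H6] ; pick H6
  - 220.131.72.0/21 clear@21
  add 216.0.0.0/5 -> H4 at depth 5
  Q 216.0.154.96: descend 11011 ; hops seen [H0,H4] ; pick H4
  Q 220.131.78.154: descend 11011100100000110100111010011010 ; hops seen [H0,H4,H6,H5] ; pick H5
  add 158.141.80.0/20 -> H0 at depth 20
  add 220.0.0.0/8 -> H4 at depth 8
  Q 220.131.76.9: descend 1101110010000011010011 ; hops seen [H0,H4,H4,H6] ; pick H6
  - 158.141.80.0/20 clear@20
  add 220.130.0.0/15 -> H5 at depth 15
  add 220.128.0.0/12 -> H1 at depth 12
  add 158.141.88.64/28 -> H0 at depth 28
  Q 220.131.76.0: descend 1101110010000011010011 ; hops seen [H0,H4,H4,H1,H5,H6] ; pick H6
  Q 220.130.0.29: descend 110111001000001 ; hops seen [H0,H4,H4,H1,H5] ; pick H5
  add 158.141.88.65/32 -> H4 at depth 32
  add 158.141.88.0/24 -> H1 at depth 24
  add 158.141.88.0/24 -> H5 at depth 24
  Q 252.162.128.115: descend 11 ; hops seen [H0] ; pick H0
  add 158.141.0.0/16 -> H1 at depth 16

== LOOKUPS ==
["no-route","H5","H6","H4","H5","H6","H6","H5","H0"]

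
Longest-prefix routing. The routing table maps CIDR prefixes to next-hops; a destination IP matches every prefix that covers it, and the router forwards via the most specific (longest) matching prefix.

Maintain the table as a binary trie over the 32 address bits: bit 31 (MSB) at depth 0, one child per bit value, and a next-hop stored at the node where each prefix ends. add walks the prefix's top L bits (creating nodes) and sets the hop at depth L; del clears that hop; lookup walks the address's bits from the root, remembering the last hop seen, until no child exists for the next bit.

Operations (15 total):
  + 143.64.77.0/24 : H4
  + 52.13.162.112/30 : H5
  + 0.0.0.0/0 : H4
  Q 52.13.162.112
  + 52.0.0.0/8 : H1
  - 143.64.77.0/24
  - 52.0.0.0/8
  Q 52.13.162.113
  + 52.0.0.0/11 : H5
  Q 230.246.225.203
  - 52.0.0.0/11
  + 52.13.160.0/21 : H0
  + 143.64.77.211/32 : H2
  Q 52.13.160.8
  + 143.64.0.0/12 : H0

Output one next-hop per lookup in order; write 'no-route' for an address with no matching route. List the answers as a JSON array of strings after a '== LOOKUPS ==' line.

Process each operation:
  add 143.64.77.0/24 -> H4 at depth 24
  add 52.13.162.112/30 -> H5 at depth 30
  add 0.0.0.0/0 -> H4 at depth 0
  ? 52.13.162.112  path d0:H4→d1:-→d2:-→d3:-→d4:-→d5:-→d6:-→d7:-→d8:-→d9:-→d10:-→d11:-→d12:-→d13:-→d14:-→d15:-→d16:-→d17:-→d18:-→d19:-→d20:-→d21:-→d22:-→d23:-→d24:-→d25:-→d26:-→d27:-→d28:-→d29:-→d30:H5  best=H5
  add 52.0.0.0/8 -> H1 at depth 8
  - 143.64.77.0/24 clear@24
  - 52.0.0.0/8 clear@8
  ? 52.13.162.113  path d0:H4→d1:-→d2:-→d3:-→d4:-→d5:-→d6:-→d7:-→d8:-→d9:-→d10:-→d11:-→d12:-→d13:-→d14:-→d15:-→d16:-→d17:-→d18:-→d19:-→d20:-→d21:-→d22:-→d23:-→d24:-→d25:-→d26:-→d27:-→d28:-→d29:-→d30:H5  best=H5
  add 52.0.0.0/11 -> H5 at depth 11
  ? 230.246.225.203  path d0:H4→d1:-  best=H4
  - 52.0.0.0/11 clear@11
  add 52.13.160.0/21 -> H0 at depth 21
  add 143.64.77.211/32 -> H2 at depth 32
  ? 52.13.160.8  path d0:H4→d1:-→d2:-→d3:-→d4:-→d5:-→d6:-→d7:-→d8:-→d9:-→d10:-→d11:-→d12:-→d13:-→d14:-→d15:-→d16:-→d17:-→d18:-→d19:-→d20:-→d21:H0→d22:-  best=H0
  add 143.64.0.0/12 -> H0 at depth 12

== LOOKUPS ==
["H5","H5","H4","H0"]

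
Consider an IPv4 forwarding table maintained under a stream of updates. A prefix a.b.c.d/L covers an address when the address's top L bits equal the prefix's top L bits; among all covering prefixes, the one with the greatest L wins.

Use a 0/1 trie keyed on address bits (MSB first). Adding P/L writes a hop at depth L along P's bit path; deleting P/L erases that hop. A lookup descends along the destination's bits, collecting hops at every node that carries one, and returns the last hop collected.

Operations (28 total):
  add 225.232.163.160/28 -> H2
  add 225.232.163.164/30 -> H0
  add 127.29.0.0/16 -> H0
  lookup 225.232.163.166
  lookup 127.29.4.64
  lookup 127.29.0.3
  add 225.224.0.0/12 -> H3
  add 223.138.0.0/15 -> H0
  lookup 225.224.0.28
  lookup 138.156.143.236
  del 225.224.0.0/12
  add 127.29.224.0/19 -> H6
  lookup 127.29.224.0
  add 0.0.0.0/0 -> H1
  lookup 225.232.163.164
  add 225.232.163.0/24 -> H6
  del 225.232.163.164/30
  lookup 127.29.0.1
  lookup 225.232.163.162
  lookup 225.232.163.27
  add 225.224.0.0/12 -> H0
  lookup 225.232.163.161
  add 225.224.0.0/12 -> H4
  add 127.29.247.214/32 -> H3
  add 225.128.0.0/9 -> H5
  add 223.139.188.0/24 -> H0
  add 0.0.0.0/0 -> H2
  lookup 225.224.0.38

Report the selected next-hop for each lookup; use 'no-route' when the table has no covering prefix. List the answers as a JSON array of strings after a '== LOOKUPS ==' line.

Apply in order:
  add 225.232.163.160/28 -> H2 at depth 28
  add 225.232.163.164/30 -> H0 at depth 30
  add 127.29.0.0/16 -> H0 at depth 16
  Q 225.232.163.166: descend 111000011110100010100011101001 ; hops seen [H2,H0] ; pick H0
  Q 127.29.4.64: descend 0111111100011101 ; hops seen [H0] ; pick H0
  Q 127.29.0.3: descend 0111111100011101 ; hops seen [H0] ; pick H0
  add 225.224.0.0/12 -> H3 at depth 12
  add 223.138.0.0/15 -> H0 at depth 15
  Q 225.224.0.28: descend 111000011110 ; hops seen [H3] ; pick H3
  Q 138.156.143.236: descend 1 ; hops seen [∅] ; pick no-route
  - 225.224.0.0/12 clear@12
  add 127.29.224.0/19 -> H6 at depth 19
  Q 127.29.224.0: descend 0111111100011101111 ; hops seen [H0,H6] ; pick H6
  add 0.0.0.0/0 -> H1 at depth 0
  Q 225.232.163.164: descend 111000011110100010100011101001 ; hops seen [H1,H2,H0] ; pick H0
  add 225.232.163.0/24 -> H6 at depth 24
  - 225.232.163.164/30 clear@30
  Q 127.29.0.1: descend 0111111100011101 ; hops seen [H1,H0] ; pick H0
  Q 225.232.163.162: descend 11100001111010001010001110100 ; hops seen [H1,H6,H2] ; pick H2
  Q 225.232.163.27: descend 111000011110100010100011 ; hops seen [H1,H6] ; pick H6
  add 225.224.0.0/12 -> H0 at depth 12
  Q 225.232.163.161: descend 11100001111010001010001110100 ; hops seen [H1,H0,H6,H2] ; pick H2
  add 225.224.0.0/12 -> H4 at depth 12
  add 127.29.247.214/32 -> H3 at depth 32
  add 225.128.0.0/9 -> H5 at depth 9
  add 223.139.188.0/24 -> H0 at depth 24
  add 0.0.0.0/0 -> H2 at depth 0
  Q 225.224.0.38: descend 111000011110 ; hops seen [H2,H5,H4] ; pick H4

== LOOKUPS ==
["H0","H0","H0","H3","no-route","H6","H0","H0","H2","H6","H2","H4"]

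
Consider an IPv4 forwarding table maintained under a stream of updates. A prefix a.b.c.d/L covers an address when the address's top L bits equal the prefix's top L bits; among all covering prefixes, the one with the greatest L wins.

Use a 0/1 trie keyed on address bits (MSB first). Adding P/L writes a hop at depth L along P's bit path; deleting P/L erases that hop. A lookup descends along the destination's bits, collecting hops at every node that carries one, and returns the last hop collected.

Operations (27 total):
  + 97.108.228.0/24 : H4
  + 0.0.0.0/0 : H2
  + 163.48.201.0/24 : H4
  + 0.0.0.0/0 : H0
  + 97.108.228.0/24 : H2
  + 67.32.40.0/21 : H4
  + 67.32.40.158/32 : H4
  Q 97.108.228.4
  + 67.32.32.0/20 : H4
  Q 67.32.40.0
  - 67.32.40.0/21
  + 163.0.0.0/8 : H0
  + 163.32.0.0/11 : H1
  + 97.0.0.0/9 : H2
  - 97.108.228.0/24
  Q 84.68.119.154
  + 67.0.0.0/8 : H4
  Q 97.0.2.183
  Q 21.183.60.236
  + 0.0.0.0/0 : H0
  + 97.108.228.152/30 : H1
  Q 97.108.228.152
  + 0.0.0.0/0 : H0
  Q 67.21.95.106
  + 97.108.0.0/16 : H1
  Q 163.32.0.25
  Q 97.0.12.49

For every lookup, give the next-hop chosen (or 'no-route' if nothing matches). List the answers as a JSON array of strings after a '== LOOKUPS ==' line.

Apply in order:
  add 97.108.228.0/24 -> H4 at depth 24
  add 0.0.0.0/0 -> H2 at depth 0
  add 163.48.201.0/24 -> H4 at depth 24
  add 0.0.0.0/0 -> H0 at depth 0
  add 97.108.228.0/24 -> H2 at depth 24
  add 67.32.40.0/21 -> H4 at depth 21
  add 67.32.40.158/32 -> H4 at depth 32
  lookup 97.108.228.4: bits 011000010110110011100100 walk d0:H0→d1:-→d2:-→d3:-→d4:-→d5:-→d6:-→d7:-→d8:-→d9:-→d10:-→d11:-→d12:-→d13:-→d14:-→d15:-→d16:-→d17:-→d18:-→d19:-→d20:-→d21:-→d22:-→d23:-→d24:H2 -> H2
  add 67.32.32.0/20 -> H4 at depth 20
  lookup 67.32.40.0: bits 010000110010000000101000 walk d0:H0→d1:-→d2:-→d3:-→d4:-→d5:-→d6:-→d7:-→d8:-→d9:-→d10:-→d11:-→d12:-→d13:-→d14:-→d15:-→d16:-→d17:-→d18:-→d19:-→d20:H4→d21:H4→d22:-→d23:-→d24:- -> H4
  - 67.32.40.0/21 clear@21
  add 163.0.0.0/8 -> H0 at depth 8
  add 163.32.0.0/11 -> H1 at depth 11
  add 97.0.0.0/9 -> H2 at depth 9
  - 97.108.228.0/24 clear@24
  lookup 84.68.119.154: bits 010 walk d0:H0→d1:-→d2:-→d3:- -> H0
  add 67.0.0.0/8 -> H4 at depth 8
  lookup 97.0.2.183: bits 011000010 walk d0:H0→d1:-→d2:-→d3:-→d4:-→d5:-→d6:-→d7:-→d8:-→d9:H2 -> H2
  lookup 21.183.60.236: bits 0 walk d0:H0→d1:- -> H0
  add 0.0.0.0/0 -> H0 at depth 0
  add 97.108.228.152/30 -> H1 at depth 30
  lookup 97.108.228.152: bits 011000010110110011100100100110 walk d0:H0→d1:-→d2:-→d3:-→d4:-→d5:-→d6:-→d7:-→d8:-→d9:H2→d10:-→d11:-→d12:-→d13:-→d14:-→d15:-→d16:-→d17:-→d18:-→d19:-→d20:-→d21:-→d22:-→d23:-→d24:-→d25:-→d26:-→d27:-→d28:-→d29:-→d30:H1 -> H1
  add 0.0.0.0/0 -> H0 at depth 0
  lookup 67.21.95.106: bits 0100001100 walk d0:H0→d1:-→d2:-→d3:-→d4:-→d5:-→d6:-→d7:-→d8:H4→d9:-→d10:- -> H4
  add 97.108.0.0/16 -> H1 at depth 16
  lookup 163.32.0.25: bits 10100011001 walk d0:H0→d1:-→d2:-→d3:-→d4:-→d5:-→d6:-→d7:-→d8:H0→d9:-→d10:-→d11:H1 -> H1
  lookup 97.0.12.49: bits 011000010 walk d0:H0→d1:-→d2:-→d3:-→d4:-→d5:-→d6:-→d7:-→d8:-→d9:H2 -> H2

== LOOKUPS ==
["H2","H4","H0","H2","H0","H1","H4","H1","H2"]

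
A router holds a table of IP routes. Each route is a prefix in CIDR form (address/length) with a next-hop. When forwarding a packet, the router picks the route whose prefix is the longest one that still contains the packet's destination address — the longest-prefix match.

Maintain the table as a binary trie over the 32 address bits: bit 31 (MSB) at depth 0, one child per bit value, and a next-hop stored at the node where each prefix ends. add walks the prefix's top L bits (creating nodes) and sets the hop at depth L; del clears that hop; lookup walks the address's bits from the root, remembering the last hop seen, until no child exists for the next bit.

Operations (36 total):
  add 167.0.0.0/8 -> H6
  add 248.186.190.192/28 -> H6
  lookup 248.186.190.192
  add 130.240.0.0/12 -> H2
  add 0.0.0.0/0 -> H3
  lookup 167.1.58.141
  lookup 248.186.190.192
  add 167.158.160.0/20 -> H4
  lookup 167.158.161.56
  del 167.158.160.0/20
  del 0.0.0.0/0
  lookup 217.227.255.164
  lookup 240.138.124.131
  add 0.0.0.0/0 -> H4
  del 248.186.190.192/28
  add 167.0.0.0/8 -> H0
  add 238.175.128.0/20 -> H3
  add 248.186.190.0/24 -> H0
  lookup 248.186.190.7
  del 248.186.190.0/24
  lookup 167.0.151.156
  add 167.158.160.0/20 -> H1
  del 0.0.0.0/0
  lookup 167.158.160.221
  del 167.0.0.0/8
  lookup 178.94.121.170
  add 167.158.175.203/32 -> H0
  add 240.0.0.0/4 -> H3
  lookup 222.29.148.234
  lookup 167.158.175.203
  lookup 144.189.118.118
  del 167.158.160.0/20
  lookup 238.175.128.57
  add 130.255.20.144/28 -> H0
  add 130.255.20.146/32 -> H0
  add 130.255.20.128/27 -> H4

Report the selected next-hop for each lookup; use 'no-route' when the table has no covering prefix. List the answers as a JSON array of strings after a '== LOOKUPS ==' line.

Trace:
  add 167.0.0.0/8 -> H6 at depth 8
  add 248.186.190.192/28 -> H6 at depth 28
  lookup 248.186.190.192: bits 1111100010111010101111101100 walk d0:-→d1:-→d2:-→d3:-→d4:-→d5:-→d6:-→d7:-→d8:-→d9:-→d10:-→d11:-→d12:-→d13:-→d14:-→d15:-→d16:-→d17:-→d18:-→d19:-→d20:-→d21:-→d22:-→d23:-→d24:-→d25:-→d26:-→d27:-→d28:H6 -> H6
  add 130.240.0.0/12 -> H2 at depth 12
  add 0.0.0.0/0 -> H3 at depth 0
  lookup 167.1.58.141: bits 10100111 walk d0:H3→d1:-→d2:-→d3:-→d4:-→d5:-→d6:-→d7:-→d8:H6 -> H6
  lookup 248.186.190.192: bits 1111100010111010101111101100 walk d0:H3→d1:-→d2:-→d3:-→d4:-→d5:-→d6:-→d7:-→d8:-→d9:-→d10:-→d11:-→d12:-→d13:-→d14:-→d15:-→d16:-→d17:-→d18:-→d19:-→d20:-→d21:-→d22:-→d23:-→d24:-→d25:-→d26:-→d27:-→d28:H6 -> H6
  add 167.158.160.0/20 -> H4 at depth 20
  lookup 167.158.161.56: bits 10100111100111101010 walk d0:H3→d1:-→d2:-→d3:-→d4:-→d5:-→d6:-→d7:-→d8:H6→d9:-→d10:-→d11:-→d12:-→d13:-→d14:-→d15:-→d16:-→d17:-→d18:-→d19:-→d20:H4 -> H4
  del 167.158.160.0/20 (clear depth 20)
  del 0.0.0.0/0 (clear depth 0)
  lookup 217.227.255.164: bits 11 walk d0:-→d1:-→d2:- -> no-route
  lookup 240.138.124.131: bits 1111 walk d0:-→d1:-→d2:-→d3:-→d4:- -> no-route
  add 0.0.0.0/0 -> H4 at depth 0
  del 248.186.190.192/28 (clear depth 28)
  add 167.0.0.0/8 -> H0 at depth 8
  add 238.175.128.0/20 -> H3 at depth 20
  add 248.186.190.0/24 -> H0 at depth 24
  lookup 248.186.190.7: bits 111110001011101010111110 walk d0:H4→d1:-→d2:-→d3:-→d4:-→d5:-→d6:-→d7:-→d8:-→d9:-→d10:-→d11:-→d12:-→d13:-→d14:-→d15:-→d16:-→d17:-→d18:-→d19:-→d20:-→d21:-→d22:-→d23:-→d24:H0 -> H0
  del 248.186.190.0/24 (clear depth 24)
  lookup 167.0.151.156: bits 10100111 walk d0:H4→d1:-→d2:-→d3:-→d4:-→d5:-→d6:-→d7:-→d8:H0 -> H0
  add 167.158.160.0/20 -> H1 at depth 20
  del 0.0.0.0/0 (clear depth 0)
  lookup 167.158.160.221: bits 10100111100111101010 walk d0:-→d1:-→d2:-→d3:-→d4:-→d5:-→d6:-→d7:-→d8:H0→d9:-→d10:-→d11:-→d12:-→d13:-→d14:-→d15:-→d16:-→d17:-→d18:-→d19:-→d20:H1 -> H1
  del 167.0.0.0/8 (clear depth 8)
  lookup 178.94.121.170: bits 101 walk d0:-→d1:-→d2:-→d3:- -> no-route
  add 167.158.175.203/32 -> H0 at depth 32
  add 240.0.0.0/4 -> H3 at depth 4
  lookup 222.29.148.234: bits 11 walk d0:-→d1:-→d2:- -> no-route
  lookup 167.158.175.203: bits 10100111100111101010111111001011 walk d0:-→d1:-→d2:-→d3:-→d4:-→d5:-→d6:-→d7:-→d8:-→d9:-→d10:-→d11:-→d12:-→d13:-→d14:-→d15:-→d16:-→d17:-→d18:-→d19:-→d20:H1→d21:-→d22:-→d23:-→d24:-→d25:-→d26:-→d27:-→d28:-→d29:-→d30:-→d31:-→d32:H0 -> H0
  lookup 144.189.118.118: bits 100 walk d0:-→d1:-→d2:-→d3:- -> no-route
  del 167.158.160.0/20 (clear depth 20)
  lookup 238.175.128.57: bits 11101110101011111000 walk d0:-→d1:-→d2:-→d3:-→d4:-→d5:-→d6:-→d7:-→d8:-→d9:-→d10:-→d11:-→d12:-→d13:-→d14:-→d15:-→d16:-→d17:-→d18:-→d19:-→d20:H3 -> H3
  add 130.255.20.144/28 -> H0 at depth 28
  add 130.255.20.146/32 -> H0 at depth 32
  add 130.255.20.128/27 -> H4 at depth 27

== LOOKUPS ==
["H6","H6","H6","H4","no-route","no-route","H0","H0","H1","no-route","no-route","H0","no-route","H3"]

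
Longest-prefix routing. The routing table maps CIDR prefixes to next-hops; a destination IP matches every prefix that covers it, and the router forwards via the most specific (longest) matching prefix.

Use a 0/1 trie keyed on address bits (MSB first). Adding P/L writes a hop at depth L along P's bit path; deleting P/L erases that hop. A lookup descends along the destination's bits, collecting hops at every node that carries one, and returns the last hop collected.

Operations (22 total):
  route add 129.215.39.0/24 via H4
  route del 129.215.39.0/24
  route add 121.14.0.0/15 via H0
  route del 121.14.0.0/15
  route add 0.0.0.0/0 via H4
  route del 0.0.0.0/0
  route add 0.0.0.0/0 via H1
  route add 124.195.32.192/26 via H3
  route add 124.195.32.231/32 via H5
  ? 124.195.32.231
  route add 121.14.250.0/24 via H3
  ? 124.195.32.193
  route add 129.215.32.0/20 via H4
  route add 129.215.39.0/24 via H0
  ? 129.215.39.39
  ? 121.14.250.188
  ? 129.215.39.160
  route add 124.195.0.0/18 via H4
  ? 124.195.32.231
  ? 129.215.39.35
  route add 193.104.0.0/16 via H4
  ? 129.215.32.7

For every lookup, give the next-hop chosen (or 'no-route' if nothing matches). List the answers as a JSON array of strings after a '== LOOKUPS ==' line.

Trace:
  add 129.215.39.0/24 -> H4 at depth 24
  del 129.215.39.0/24 (clear depth 24)
  add 121.14.0.0/15 -> H0 at depth 15
  del 121.14.0.0/15 (clear depth 15)
  add 0.0.0.0/0 -> H4 at depth 0
  del 0.0.0.0/0 (clear depth 0)
  add 0.0.0.0/0 -> H1 at depth 0
  add 124.195.32.192/26 -> H3 at depth 26
  add 124.195.32.231/32 -> H5 at depth 32
  Q 124.195.32.231: descend 01111100110000110010000011100111 ; hops seen [H1,H3,H5] ; pick H5
  add 121.14.250.0/24 -> H3 at depth 24
  Q 124.195.32.193: descend 01111100110000110010000011 ; hops seen [H1,H3] ; pick H3
  add 129.215.32.0/20 -> H4 at depth 20
  add 129.215.39.0/24 -> H0 at depth 24
  Q 129.215.39.39: descend 100000011101011100100111 ; hops seen [H1,H4,H0] ; pick H0
  Q 121.14.250.188: descend 011110010000111011111010 ; hops seen [H1,H3] ; pick H3
  Q 129.215.39.160: descend 100000011101011100100111 ; hops seen [H1,H4,H0] ; pick H0
  add 124.195.0.0/18 -> H4 at depth 18
  Q 124.195.32.231: descend 01111100110000110010000011100111 ; hops seen [H1,H4,H3,H5] ; pick H5
  Q 129.215.39.35: descend 100000011101011100100111 ; hops seen [H1,H4,H0] ; pick H0
  add 193.104.0.0/16 -> H4 at depth 16
  Q 129.215.32.7: descend 100000011101011100100 ; hops seen [H1,H4] ; pick H4

== LOOKUPS ==
["H5","H3","H0","H3","H0","H5","H0","H4"]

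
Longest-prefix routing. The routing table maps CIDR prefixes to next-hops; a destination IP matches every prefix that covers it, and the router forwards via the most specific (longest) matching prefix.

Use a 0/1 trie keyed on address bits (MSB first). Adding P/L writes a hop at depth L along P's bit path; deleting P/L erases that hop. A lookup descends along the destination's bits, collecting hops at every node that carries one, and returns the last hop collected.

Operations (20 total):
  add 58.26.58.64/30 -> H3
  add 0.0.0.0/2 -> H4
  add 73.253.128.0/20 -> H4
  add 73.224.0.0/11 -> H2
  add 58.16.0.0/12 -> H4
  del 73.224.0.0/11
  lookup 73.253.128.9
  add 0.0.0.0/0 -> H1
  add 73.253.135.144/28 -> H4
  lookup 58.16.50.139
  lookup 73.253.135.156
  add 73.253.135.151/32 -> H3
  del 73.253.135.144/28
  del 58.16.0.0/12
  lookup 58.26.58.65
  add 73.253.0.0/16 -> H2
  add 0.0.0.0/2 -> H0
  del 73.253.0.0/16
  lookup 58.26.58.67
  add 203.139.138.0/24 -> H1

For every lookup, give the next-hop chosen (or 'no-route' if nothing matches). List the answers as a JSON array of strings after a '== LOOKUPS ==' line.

Trace:
  + 58.26.58.64/30 (H3) depth=30
  + 0.0.0.0/2 (H4) depth=2
  + 73.253.128.0/20 (H4) depth=20
  + 73.224.0.0/11 (H2) depth=11
  + 58.16.0.0/12 (H4) depth=12
  - 73.224.0.0/11 clear@11
  Q 73.253.128.9: descend 01001001111111011000 ; hops seen [H4] ; pick H4
  + 0.0.0.0/0 (H1) depth=0
  + 73.253.135.144/28 (H4) depth=28
  Q 58.16.50.139: descend 001110100001 ; hops seen [H1,H4,H4] ; pick H4
  Q 73.253.135.156: descend 0100100111111101100001111001 ; hops seen [H1,H4,H4] ; pick H4
  + 73.253.135.151/32 (H3) depth=32
  - 73.253.135.144/28 clear@28
  - 58.16.0.0/12 clear@12
  Q 58.26.58.65: descend 001110100001101000111010010000 ; hops seen [H1,H4,H3] ; pick H3
  + 73.253.0.0/16 (H2) depth=16
  + 0.0.0.0/2 (H0) depth=2
  - 73.253.0.0/16 clear@16
  Q 58.26.58.67: descend 001110100001101000111010010000 ; hops seen [H1,H0,H3] ; pick H3
  + 203.139.138.0/24 (H1) depth=24

== LOOKUPS ==
["H4","H4","H4","H3","H3"]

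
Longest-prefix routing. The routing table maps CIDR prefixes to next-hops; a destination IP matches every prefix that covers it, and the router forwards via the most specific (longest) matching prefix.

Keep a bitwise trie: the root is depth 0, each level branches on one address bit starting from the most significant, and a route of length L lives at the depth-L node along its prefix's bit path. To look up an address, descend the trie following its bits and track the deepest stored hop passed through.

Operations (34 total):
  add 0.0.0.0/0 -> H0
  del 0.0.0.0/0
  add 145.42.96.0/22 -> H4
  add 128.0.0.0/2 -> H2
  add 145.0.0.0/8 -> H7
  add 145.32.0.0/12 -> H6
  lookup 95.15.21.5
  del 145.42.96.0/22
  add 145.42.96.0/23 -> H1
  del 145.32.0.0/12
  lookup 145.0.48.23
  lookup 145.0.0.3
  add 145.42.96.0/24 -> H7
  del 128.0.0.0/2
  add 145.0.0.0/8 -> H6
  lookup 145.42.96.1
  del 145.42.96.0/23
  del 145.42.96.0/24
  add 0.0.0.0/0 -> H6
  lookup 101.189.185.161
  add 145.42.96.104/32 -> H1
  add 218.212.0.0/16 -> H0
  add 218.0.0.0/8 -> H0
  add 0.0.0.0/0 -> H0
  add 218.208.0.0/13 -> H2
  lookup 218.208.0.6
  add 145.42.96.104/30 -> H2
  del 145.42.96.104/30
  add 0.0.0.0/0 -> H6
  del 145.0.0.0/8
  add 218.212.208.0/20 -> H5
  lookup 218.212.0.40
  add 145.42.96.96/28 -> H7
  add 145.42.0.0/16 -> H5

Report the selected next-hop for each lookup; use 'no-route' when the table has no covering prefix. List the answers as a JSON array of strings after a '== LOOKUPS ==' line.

Apply in order:
  add 0.0.0.0/0 -> H0 at depth 0
  del 0.0.0.0/0 (clear depth 0)
  add 145.42.96.0/22 -> H4 at depth 22
  add 128.0.0.0/2 -> H2 at depth 2
  add 145.0.0.0/8 -> H7 at depth 8
  add 145.32.0.0/12 -> H6 at depth 12
  ? 95.15.21.5  path d0:-  best=no-route
  del 145.42.96.0/22 (clear depth 22)
  add 145.42.96.0/23 -> H1 at depth 23
  del 145.32.0.0/12 (clear depth 12)
  ? 145.0.48.23  path d0:-→d1:-→d2:H2→d3:-→d4:-→d5:-→d6:-→d7:-→d8:H7→d9:-→d10:-  best=H7
  ? 145.0.0.3  path d0:-→d1:-→d2:H2→d3:-→d4:-→d5:-→d6:-→d7:-→d8:H7→d9:-→d10:-  best=H7
  add 145.42.96.0/24 -> H7 at depth 24
  del 128.0.0.0/2 (clear depth 2)
  add 145.0.0.0/8 -> H6 at depth 8
  ? 145.42.96.1  path d0:-→d1:-→d2:-→d3:-→d4:-→d5:-→d6:-→d7:-→d8:H6→d9:-→d10:-→d11:-→d12:-→d13:-→d14:-→d15:-→d16:-→d17:-→d18:-→d19:-→d20:-→d21:-→d22:-→d23:H1→d24:H7  best=H7
  del 145.42.96.0/23 (clear depth 23)
  del 145.42.96.0/24 (clear depth 24)
  add 0.0.0.0/0 -> H6 at depth 0
  ? 101.189.185.161  path d0:H6  best=H6
  add 145.42.96.104/32 -> H1 at depth 32
  add 218.212.0.0/16 -> H0 at depth 16
  add 218.0.0.0/8 -> H0 at depth 8
  add 0.0.0.0/0 -> H0 at depth 0
  add 218.208.0.0/13 -> H2 at depth 13
  ? 218.208.0.6  path d0:H0→d1:-→d2:-→d3:-→d4:-→d5:-→d6:-→d7:-→d8:H0→d9:-→d10:-→d11:-→d12:-→d13:H2  best=H2
  add 145.42.96.104/30 -> H2 at depth 30
  del 145.42.96.104/30 (clear depth 30)
  add 0.0.0.0/0 -> H6 at depth 0
  del 145.0.0.0/8 (clear depth 8)
  add 218.212.208.0/20 -> H5 at depth 20
  ? 218.212.0.40  path d0:H6→d1:-→d2:-→d3:-→d4:-→d5:-→d6:-→d7:-→d8:H0→d9:-→d10:-→d11:-→d12:-→d13:H2→d14:-→d15:-→d16:H0  best=H0
  add 145.42.96.96/28 -> H7 at depth 28
  add 145.42.0.0/16 -> H5 at depth 16

== LOOKUPS ==
["no-route","H7","H7","H7","H6","H2","H0"]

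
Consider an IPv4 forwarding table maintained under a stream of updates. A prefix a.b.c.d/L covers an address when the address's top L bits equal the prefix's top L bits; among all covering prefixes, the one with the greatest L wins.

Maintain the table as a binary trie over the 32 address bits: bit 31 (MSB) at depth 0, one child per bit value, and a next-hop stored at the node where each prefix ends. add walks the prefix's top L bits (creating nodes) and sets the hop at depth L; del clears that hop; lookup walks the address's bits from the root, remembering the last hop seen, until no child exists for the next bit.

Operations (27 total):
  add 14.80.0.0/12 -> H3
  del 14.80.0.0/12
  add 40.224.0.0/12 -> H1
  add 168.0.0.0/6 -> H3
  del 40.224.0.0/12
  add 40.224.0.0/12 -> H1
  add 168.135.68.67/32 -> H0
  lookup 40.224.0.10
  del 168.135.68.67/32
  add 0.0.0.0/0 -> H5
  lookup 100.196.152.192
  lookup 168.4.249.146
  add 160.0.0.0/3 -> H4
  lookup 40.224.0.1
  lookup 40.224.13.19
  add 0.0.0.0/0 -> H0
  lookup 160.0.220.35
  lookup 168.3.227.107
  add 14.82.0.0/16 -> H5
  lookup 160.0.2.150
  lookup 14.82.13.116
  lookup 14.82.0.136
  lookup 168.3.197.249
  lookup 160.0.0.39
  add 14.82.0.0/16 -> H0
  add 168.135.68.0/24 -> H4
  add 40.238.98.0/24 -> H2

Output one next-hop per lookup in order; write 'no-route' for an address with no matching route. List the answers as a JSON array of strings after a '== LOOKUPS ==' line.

Apply in order:
  add 14.80.0.0/12 -> H3 at depth 12
  - 14.80.0.0/12 clear@12
  add 40.224.0.0/12 -> H1 at depth 12
  add 168.0.0.0/6 -> H3 at depth 6
  - 40.224.0.0/12 clear@12
  add 40.224.0.0/12 -> H1 at depth 12
  add 168.135.68.67/32 -> H0 at depth 32
  lookup 40.224.0.10: bits 001010001110 walk d0:-→d1:-→d2:-→d3:-→d4:-→d5:-→d6:-→d7:-→d8:-→d9:-→d10:-→d11:-→d12:H1 -> H1
  - 168.135.68.67/32 clear@32
  add 0.0.0.0/0 -> H5 at depth 0
  lookup 100.196.152.192: bits 0 walk d0:H5→d1:- -> H5
  lookup 168.4.249.146: bits 10101000 walk d0:H5→d1:-→d2:-→d3:-→d4:-→d5:-→d6:H3→d7:-→d8:- -> H3
  add 160.0.0.0/3 -> H4 at depth 3
  lookup 40.224.0.1: bits 001010001110 walk d0:H5→d1:-→d2:-→d3:-→d4:-→d5:-→d6:-→d7:-→d8:-→d9:-→d10:-→d11:-→d12:H1 -> H1
  lookup 40.224.13.19: bits 001010001110 walk d0:H5→d1:-→d2:-→d3:-→d4:-→d5:-→d6:-→d7:-→d8:-→d9:-→d10:-→d11:-→d12:H1 -> H1
  add 0.0.0.0/0 -> H0 at depth 0
  lookup 160.0.220.35: bits 1010 walk d0:H0→d1:-→d2:-→d3:H4→d4:- -> H4
  lookup 168.3.227.107: bits 10101000 walk d0:H0→d1:-→d2:-→d3:H4→d4:-→d5:-→d6:H3→d7:-→d8:- -> H3
  add 14.82.0.0/16 -> H5 at depth 16
  lookup 160.0.2.150: bits 1010 walk d0:H0→d1:-→d2:-→d3:H4→d4:- -> H4
  lookup 14.82.13.116: bits 0000111001010010 walk d0:H0→d1:-→d2:-→d3:-→d4:-→d5:-→d6:-→d7:-→d8:-→d9:-→d10:-→d11:-→d12:-→d13:-→d14:-→d15:-→d16:H5 -> H5
  lookup 14.82.0.136: bits 0000111001010010 walk d0:H0→d1:-→d2:-→d3:-→d4:-→d5:-→d6:-→d7:-→d8:-→d9:-→d10:-→d11:-→d12:-→d13:-→d14:-→d15:-→d16:H5 -> H5
  lookup 168.3.197.249: bits 10101000 walk d0:H0→d1:-→d2:-→d3:H4→d4:-→d5:-→d6:H3→d7:-→d8:- -> H3
  lookup 160.0.0.39: bits 1010 walk d0:H0→d1:-→d2:-→d3:H4→d4:- -> H4
  add 14.82.0.0/16 -> H0 at depth 16
  add 168.135.68.0/24 -> H4 at depth 24
  add 40.238.98.0/24 -> H2 at depth 24

== LOOKUPS ==
["H1","H5","H3","H1","H1","H4","H3","H4","H5","H5","H3","H4"]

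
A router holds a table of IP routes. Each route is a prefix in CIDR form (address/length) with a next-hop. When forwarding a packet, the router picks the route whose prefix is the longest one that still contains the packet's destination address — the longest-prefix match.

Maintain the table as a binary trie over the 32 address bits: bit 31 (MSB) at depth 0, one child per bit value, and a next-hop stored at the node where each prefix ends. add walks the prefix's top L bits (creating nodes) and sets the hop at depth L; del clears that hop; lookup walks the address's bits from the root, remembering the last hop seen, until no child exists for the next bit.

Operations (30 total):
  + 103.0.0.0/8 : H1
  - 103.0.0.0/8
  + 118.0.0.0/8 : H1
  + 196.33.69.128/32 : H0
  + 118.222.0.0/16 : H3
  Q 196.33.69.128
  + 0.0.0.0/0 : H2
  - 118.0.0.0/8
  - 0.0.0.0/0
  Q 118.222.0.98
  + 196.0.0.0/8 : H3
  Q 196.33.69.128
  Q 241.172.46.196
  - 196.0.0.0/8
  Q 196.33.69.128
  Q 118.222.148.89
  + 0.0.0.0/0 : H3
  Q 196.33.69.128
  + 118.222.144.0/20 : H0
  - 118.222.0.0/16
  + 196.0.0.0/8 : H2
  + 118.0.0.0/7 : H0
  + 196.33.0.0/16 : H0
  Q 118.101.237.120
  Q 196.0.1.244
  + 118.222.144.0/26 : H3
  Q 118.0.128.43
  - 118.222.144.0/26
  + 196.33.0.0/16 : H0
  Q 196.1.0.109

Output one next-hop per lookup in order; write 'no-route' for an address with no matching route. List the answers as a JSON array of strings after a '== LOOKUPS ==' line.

Process each operation:
  + 103.0.0.0/8 (H1) depth=8
  - 103.0.0.0/8 clear@8
  + 118.0.0.0/8 (H1) depth=8
  + 196.33.69.128/32 (H0) depth=32
  + 118.222.0.0/16 (H3) depth=16
  ? 196.33.69.128  path d0:-→d1:-→d2:-→d3:-→d4:-→d5:-→d6:-→d7:-→d8:-→d9:-→d10:-→d11:-→d12:-→d13:-→d14:-→d15:-→d16:-→d17:-→d18:-→d19:-→d20:-→d21:-→d22:-→d23:-→d24:-→d25:-→d26:-→d27:-→d28:-→d29:-→d30:-→d31:-→d32:H0  best=H0
  + 0.0.0.0/0 (H2) depth=0
  - 118.0.0.0/8 clear@8
  - 0.0.0.0/0 clear@0
  ? 118.222.0.98  path d0:-→d1:-→d2:-→d3:-→d4:-→d5:-→d6:-→d7:-→d8:-→d9:-→d10:-→d11:-→d12:-→d13:-→d14:-→d15:-→d16:H3  best=H3
  + 196.0.0.0/8 (H3) depth=8
  ? 196.33.69.128  path d0:-→d1:-→d2:-→d3:-→d4:-→d5:-→d6:-→d7:-→d8:H3→d9:-→d10:-→d11:-→d12:-→d13:-→d14:-→d15:-→d16:-→d17:-→d18:-→d19:-→d20:-→d21:-→d22:-→d23:-→d24:-→d25:-→d26:-→d27:-→d28:-→d29:-→d30:-→d31:-→d32:H0  best=H0
  ? 241.172.46.196  path d0:-→d1:-→d2:-  best=no-route
  - 196.0.0.0/8 clear@8
  ? 196.33.69.128  path d0:-→d1:-→d2:-→d3:-→d4:-→d5:-→d6:-→d7:-→d8:-→d9:-→d10:-→d11:-→d12:-→d13:-→d14:-→d15:-→d16:-→d17:-→d18:-→d19:-→d20:-→d21:-→d22:-→d23:-→d24:-→d25:-→d26:-→d27:-→d28:-→d29:-→d30:-→d31:-→d32:H0  best=H0
  ? 118.222.148.89  path d0:-→d1:-→d2:-→d3:-→d4:-→d5:-→d6:-→d7:-→d8:-→d9:-→d10:-→d11:-→d12:-→d13:-→d14:-→d15:-→d16:H3  best=H3
  + 0.0.0.0/0 (H3) depth=0
  ? 196.33.69.128  path d0:H3→d1:-→d2:-→d3:-→d4:-→d5:-→d6:-→d7:-→d8:-→d9:-→d10:-→d11:-→d12:-→d13:-→d14:-→d15:-→d16:-→d17:-→d18:-→d19:-→d20:-→d21:-→d22:-→d23:-→d24:-→d25:-→d26:-→d27:-→d28:-→d29:-→d30:-→d31:-→d32:H0  best=H0
  + 118.222.144.0/20 (H0) depth=20
  - 118.222.0.0/16 clear@16
  + 196.0.0.0/8 (H2) depth=8
  + 118.0.0.0/7 (H0) depth=7
  + 196.33.0.0/16 (H0) depth=16
  ? 118.101.237.120  path d0:H3→d1:-→d2:-→d3:-→d4:-→d5:-→d6:-→d7:H0→d8:-  best=H0
  ? 196.0.1.244  path d0:H3→d1:-→d2:-→d3:-→d4:-→d5:-→d6:-→d7:-→d8:H2→d9:-→d10:-  best=H2
  + 118.222.144.0/26 (H3) depth=26
  ? 118.0.128.43  path d0:H3→d1:-→d2:-→d3:-→d4:-→d5:-→d6:-→d7:H0→d8:-  best=H0
  - 118.222.144.0/26 clear@26
  + 196.33.0.0/16 (H0) depth=16
  ? 196.1.0.109  path d0:H3→d1:-→d2:-→d3:-→d4:-→d5:-→d6:-→d7:-→d8:H2→d9:-→d10:-  best=H2

== LOOKUPS ==
["H0","H3","H0","no-route","H0","H3","H0","H0","H2","H0","H2"]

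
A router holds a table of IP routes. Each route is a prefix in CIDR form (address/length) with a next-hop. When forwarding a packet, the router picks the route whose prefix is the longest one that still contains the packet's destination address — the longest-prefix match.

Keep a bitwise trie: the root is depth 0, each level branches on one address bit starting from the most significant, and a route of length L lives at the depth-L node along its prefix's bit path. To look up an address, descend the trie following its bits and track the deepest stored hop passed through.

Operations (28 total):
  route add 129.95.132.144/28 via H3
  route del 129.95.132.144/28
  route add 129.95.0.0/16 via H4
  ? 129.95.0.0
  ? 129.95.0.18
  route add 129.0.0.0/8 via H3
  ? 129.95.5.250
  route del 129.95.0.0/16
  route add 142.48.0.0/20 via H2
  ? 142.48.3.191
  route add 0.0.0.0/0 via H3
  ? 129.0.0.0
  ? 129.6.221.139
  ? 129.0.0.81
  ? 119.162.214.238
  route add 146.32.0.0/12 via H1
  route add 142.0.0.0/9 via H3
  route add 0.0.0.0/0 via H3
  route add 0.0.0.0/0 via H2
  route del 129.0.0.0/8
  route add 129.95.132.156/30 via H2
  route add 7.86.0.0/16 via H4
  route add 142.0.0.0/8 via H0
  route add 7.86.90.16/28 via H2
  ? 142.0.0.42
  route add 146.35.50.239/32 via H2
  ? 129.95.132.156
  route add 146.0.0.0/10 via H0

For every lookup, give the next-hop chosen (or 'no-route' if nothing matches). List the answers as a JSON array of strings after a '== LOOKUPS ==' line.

Apply in order:
  add 129.95.132.144/28 -> H3 at depth 28
  - 129.95.132.144/28 clear@28
  add 129.95.0.0/16 -> H4 at depth 16
  ? 129.95.0.0  path d0:-→d1:-→d2:-→d3:-→d4:-→d5:-→d6:-→d7:-→d8:-→d9:-→d10:-→d11:-→d12:-→d13:-→d14:-→d15:-→d16:H4  best=H4
  ? 129.95.0.18  path d0:-→d1:-→d2:-→d3:-→d4:-→d5:-→d6:-→d7:-→d8:-→d9:-→d10:-→d11:-→d12:-→d13:-→d14:-→d15:-→d16:H4  best=H4
  add 129.0.0.0/8 -> H3 at depth 8
  ? 129.95.5.250  path d0:-→d1:-→d2:-→d3:-→d4:-→d5:-→d6:-→d7:-→d8:H3→d9:-→d10:-→d11:-→d12:-→d13:-→d14:-→d15:-→d16:H4  best=H4
  - 129.95.0.0/16 clear@16
  add 142.48.0.0/20 -> H2 at depth 20
  ? 142.48.3.191  path d0:-→d1:-→d2:-→d3:-→d4:-→d5:-→d6:-→d7:-→d8:-→d9:-→d10:-→d11:-→d12:-→d13:-→d14:-→d15:-→d16:-→d17:-→d18:-→d19:-→d20:H2  best=H2
  add 0.0.0.0/0 -> H3 at depth 0
  ? 129.0.0.0  path d0:H3→d1:-→d2:-→d3:-→d4:-→d5:-→d6:-→d7:-→d8:H3→d9:-  best=H3
  ? 129.6.221.139  path d0:H3→d1:-→d2:-→d3:-→d4:-→d5:-→d6:-→d7:-→d8:H3→d9:-  best=H3
  ? 129.0.0.81  path d0:H3→d1:-→d2:-→d3:-→d4:-→d5:-→d6:-→d7:-→d8:H3→d9:-  best=H3
  ? 119.162.214.238  path d0:H3  best=H3
  add 146.32.0.0/12 -> H1 at depth 12
  add 142.0.0.0/9 -> H3 at depth 9
  add 0.0.0.0/0 -> H3 at depth 0
  add 0.0.0.0/0 -> H2 at depth 0
  - 129.0.0.0/8 clear@8
  add 129.95.132.156/30 -> H2 at depth 30
  add 7.86.0.0/16 -> H4 at depth 16
  add 142.0.0.0/8 -> H0 at depth 8
  add 7.86.90.16/28 -> H2 at depth 28
  ? 142.0.0.42  path d0:H2→d1:-→d2:-→d3:-→d4:-→d5:-→d6:-→d7:-→d8:H0→d9:H3→d10:-  best=H3
  add 146.35.50.239/32 -> H2 at depth 32
  ? 129.95.132.156  path d0:H2→d1:-→d2:-→d3:-→d4:-→d5:-→d6:-→d7:-→d8:-→d9:-→d10:-→d11:-→d12:-→d13:-→d14:-→d15:-→d16:-→d17:-→d18:-→d19:-→d20:-→d21:-→d22:-→d23:-→d24:-→d25:-→d26:-→d27:-→d28:-→d29:-→d30:H2  best=H2
  add 146.0.0.0/10 -> H0 at depth 10

== LOOKUPS ==
["H4","H4","H4","H2","H3","H3","H3","H3","H3","H2"]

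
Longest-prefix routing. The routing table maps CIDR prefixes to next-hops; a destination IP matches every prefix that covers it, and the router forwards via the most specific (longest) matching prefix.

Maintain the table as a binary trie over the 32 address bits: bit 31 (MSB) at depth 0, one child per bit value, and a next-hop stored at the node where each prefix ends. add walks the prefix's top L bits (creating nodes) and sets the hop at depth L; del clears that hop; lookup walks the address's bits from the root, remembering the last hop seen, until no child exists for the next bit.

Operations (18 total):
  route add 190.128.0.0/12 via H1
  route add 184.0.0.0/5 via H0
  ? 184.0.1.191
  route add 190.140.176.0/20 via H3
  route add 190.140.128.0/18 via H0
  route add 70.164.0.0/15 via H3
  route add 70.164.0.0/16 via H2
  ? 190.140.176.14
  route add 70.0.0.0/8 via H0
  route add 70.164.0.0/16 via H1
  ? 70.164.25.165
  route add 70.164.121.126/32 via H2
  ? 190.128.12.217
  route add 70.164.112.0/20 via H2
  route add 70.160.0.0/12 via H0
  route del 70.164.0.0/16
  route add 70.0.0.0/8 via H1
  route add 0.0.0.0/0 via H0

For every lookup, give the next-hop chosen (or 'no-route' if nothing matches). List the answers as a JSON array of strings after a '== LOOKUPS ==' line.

Apply in order:
  + 190.128.0.0/12 (H1) depth=12
  + 184.0.0.0/5 (H0) depth=5
  Q 184.0.1.191: descend 10111 ; hops seen [H0] ; pick H0
  + 190.140.176.0/20 (H3) depth=20
  + 190.140.128.0/18 (H0) depth=18
  + 70.164.0.0/15 (H3) depth=15
  + 70.164.0.0/16 (H2) depth=16
  Q 190.140.176.14: descend 10111110100011001011 ; hops seen [H0,H1,H0,H3] ; pick H3
  + 70.0.0.0/8 (H0) depth=8
  + 70.164.0.0/16 (H1) depth=16
  Q 70.164.25.165: descend 0100011010100100 ; hops seen [H0,H3,H1] ; pick H1
  + 70.164.121.126/32 (H2) depth=32
  Q 190.128.12.217: descend 101111101000 ; hops seen [H0,H1] ; pick H1
  + 70.164.112.0/20 (H2) depth=20
  + 70.160.0.0/12 (H0) depth=12
  del 70.164.0.0/16 (clear depth 16)
  + 70.0.0.0/8 (H1) depth=8
  + 0.0.0.0/0 (H0) depth=0

== LOOKUPS ==
["H0","H3","H1","H1"]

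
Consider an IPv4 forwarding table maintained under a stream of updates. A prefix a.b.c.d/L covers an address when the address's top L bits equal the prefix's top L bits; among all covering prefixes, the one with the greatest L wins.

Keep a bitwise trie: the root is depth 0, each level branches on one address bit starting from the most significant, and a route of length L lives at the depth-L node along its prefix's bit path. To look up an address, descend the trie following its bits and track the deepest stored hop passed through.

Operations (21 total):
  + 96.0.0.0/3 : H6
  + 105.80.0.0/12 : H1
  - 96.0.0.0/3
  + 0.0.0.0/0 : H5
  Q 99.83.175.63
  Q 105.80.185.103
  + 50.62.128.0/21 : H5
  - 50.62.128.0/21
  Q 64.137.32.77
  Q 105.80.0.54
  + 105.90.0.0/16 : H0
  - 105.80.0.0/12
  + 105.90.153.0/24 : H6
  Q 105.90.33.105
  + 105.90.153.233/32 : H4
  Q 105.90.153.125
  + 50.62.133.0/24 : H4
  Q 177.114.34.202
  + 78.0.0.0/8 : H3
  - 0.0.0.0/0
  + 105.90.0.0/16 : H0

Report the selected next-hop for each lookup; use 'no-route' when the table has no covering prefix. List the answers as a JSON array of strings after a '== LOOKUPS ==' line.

Process each operation:
  + 96.0.0.0/3 (H6) depth=3
  + 105.80.0.0/12 (H1) depth=12
  del 96.0.0.0/3 (clear depth 3)
  + 0.0.0.0/0 (H5) depth=0
  ? 99.83.175.63  path d0:H5→d1:-→d2:-→d3:-→d4:-  best=H5
  ? 105.80.185.103  path d0:H5→d1:-→d2:-→d3:-→d4:-→d5:-→d6:-→d7:-→d8:-→d9:-→d10:-→d11:-→d12:H1  best=H1
  + 50.62.128.0/21 (H5) depth=21
  del 50.62.128.0/21 (clear depth 21)
  ? 64.137.32.77  path d0:H5→d1:-→d2:-  best=H5
  ? 105.80.0.54  path d0:H5→d1:-→d2:-→d3:-→d4:-→d5:-→d6:-→d7:-→d8:-→d9:-→d10:-→d11:-→d12:H1  best=H1
  + 105.90.0.0/16 (H0) depth=16
  del 105.80.0.0/12 (clear depth 12)
  + 105.90.153.0/24 (H6) depth=24
  ? 105.90.33.105  path d0:H5→d1:-→d2:-→d3:-→d4:-→d5:-→d6:-→d7:-→d8:-→d9:-→d10:-→d11:-→d12:-→d13:-→d14:-→d15:-→d16:H0  best=H0
  + 105.90.153.233/32 (H4) depth=32
  ? 105.90.153.125  path d0:H5→d1:-→d2:-→d3:-→d4:-→d5:-→d6:-→d7:-→d8:-→d9:-→d10:-→d11:-→d12:-→d13:-→d14:-→d15:-→d16:H0→d17:-→d18:-→d19:-→d20:-→d21:-→d22:-→d23:-→d24:H6  best=H6
  + 50.62.133.0/24 (H4) depth=24
  ? 177.114.34.202  path d0:H5  best=H5
  + 78.0.0.0/8 (H3) depth=8
  del 0.0.0.0/0 (clear depth 0)
  + 105.90.0.0/16 (H0) depth=16

== LOOKUPS ==
["H5","H1","H5","H1","H0","H6","H5"]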